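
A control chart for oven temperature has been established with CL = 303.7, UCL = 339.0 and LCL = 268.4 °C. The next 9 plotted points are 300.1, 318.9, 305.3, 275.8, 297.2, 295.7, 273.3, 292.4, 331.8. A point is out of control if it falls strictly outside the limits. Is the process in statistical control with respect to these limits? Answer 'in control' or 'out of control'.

All 9 points lie within [268.4, 339.0].

in control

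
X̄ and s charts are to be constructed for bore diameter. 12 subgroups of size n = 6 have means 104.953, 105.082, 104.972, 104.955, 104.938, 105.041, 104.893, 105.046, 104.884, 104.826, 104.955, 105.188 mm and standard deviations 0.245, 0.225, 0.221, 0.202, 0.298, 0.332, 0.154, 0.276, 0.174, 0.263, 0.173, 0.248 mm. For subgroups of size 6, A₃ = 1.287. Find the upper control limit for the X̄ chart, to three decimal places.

105.279

X̄̄ = (104.953 + 105.082 + 104.972 + 104.955 + 104.938 + 105.041 + 104.893 + 105.046 + 104.884 + 104.826 + 104.955 + 105.188) / 12 = 104.9778
s̄ = (0.245 + 0.225 + 0.221 + 0.202 + 0.298 + 0.332 + 0.154 + 0.276 + 0.174 + 0.263 + 0.173 + 0.248) / 12 = 0.2342
UCL = X̄̄ + A₃·s̄ = 104.9778 + 1.287 × 0.2342 = 105.2792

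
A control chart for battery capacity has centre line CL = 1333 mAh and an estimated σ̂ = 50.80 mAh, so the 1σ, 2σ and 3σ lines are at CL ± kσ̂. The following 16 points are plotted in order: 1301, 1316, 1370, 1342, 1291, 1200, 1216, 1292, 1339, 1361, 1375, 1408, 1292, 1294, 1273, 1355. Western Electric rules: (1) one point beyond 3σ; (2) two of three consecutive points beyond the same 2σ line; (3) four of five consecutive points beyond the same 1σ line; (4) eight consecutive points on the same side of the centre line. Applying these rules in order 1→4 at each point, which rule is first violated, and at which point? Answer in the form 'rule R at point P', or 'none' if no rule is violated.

Zone of each point (C = within 1σ̂, B = 1σ̂–2σ̂, A = 2σ̂–3σ̂, * = beyond 3σ̂; sign = side of CL): 1:-C, 2:-C, 3:+C, 4:+C, 5:-C, 6:-A, 7:-A, 8:-C, 9:+C, 10:+C, 11:+C, 12:+B, 13:-C, 14:-C, 15:-B, 16:+C
Rule 2 (two of three consecutive points beyond the same 2σ limit) is satisfied at point 7.

rule 2 at point 7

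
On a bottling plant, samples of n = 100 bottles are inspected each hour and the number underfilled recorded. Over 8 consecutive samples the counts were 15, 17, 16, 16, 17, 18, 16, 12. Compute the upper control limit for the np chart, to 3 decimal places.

p̄ = Σdᵢ / (k·n) = 127 / (8 × 100) = 0.15875
UCL = np̄ + 3·√(np̄(1−p̄)) = 15.8750 + 3 × √(15.8750×0.84125) = 15.8750 + 3 × 3.6544 = 26.8383

26.838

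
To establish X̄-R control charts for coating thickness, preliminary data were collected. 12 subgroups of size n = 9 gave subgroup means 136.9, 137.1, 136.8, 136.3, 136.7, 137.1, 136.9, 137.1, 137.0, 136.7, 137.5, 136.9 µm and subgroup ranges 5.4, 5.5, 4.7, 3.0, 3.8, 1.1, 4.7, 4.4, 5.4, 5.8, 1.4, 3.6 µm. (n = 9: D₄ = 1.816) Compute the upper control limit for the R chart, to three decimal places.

R̄ = (5.4 + 5.5 + 4.7 + 3.0 + 3.8 + 1.1 + 4.7 + 4.4 + 5.4 + 5.8 + 1.4 + 3.6) / 12 = 48.8000 / 12 = 4.0667
UCL_R = D₄·R̄ = 1.816 × 4.0667 = 7.3851

7.385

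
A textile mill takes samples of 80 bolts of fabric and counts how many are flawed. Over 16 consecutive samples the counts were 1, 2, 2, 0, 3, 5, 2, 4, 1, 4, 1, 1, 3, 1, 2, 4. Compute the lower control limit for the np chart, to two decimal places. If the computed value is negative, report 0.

p̄ = Σdᵢ / (k·n) = 36 / (16 × 80) = 0.02813
LCL = np̄ − 3·√(np̄(1−p̄)) = 2.2500 − 3 × 1.4788 = -2.1863 → 0 (negative, so LCL = 0)

0.00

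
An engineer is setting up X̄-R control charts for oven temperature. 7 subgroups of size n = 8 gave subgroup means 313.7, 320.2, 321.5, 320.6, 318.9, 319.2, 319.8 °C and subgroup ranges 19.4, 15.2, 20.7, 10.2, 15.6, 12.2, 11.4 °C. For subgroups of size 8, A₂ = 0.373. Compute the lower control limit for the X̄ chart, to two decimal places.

X̄̄ = (313.7 + 320.2 + 321.5 + 320.6 + 318.9 + 319.2 + 319.8) / 7 = 2233.9000 / 7 = 319.1286
R̄ = (19.4 + 15.2 + 20.7 + 10.2 + 15.6 + 12.2 + 11.4) / 7 = 104.7000 / 7 = 14.9571
LCL = X̄̄ − A₂·R̄ = 319.1286 − 0.373 × 14.9571 = 313.5496

313.55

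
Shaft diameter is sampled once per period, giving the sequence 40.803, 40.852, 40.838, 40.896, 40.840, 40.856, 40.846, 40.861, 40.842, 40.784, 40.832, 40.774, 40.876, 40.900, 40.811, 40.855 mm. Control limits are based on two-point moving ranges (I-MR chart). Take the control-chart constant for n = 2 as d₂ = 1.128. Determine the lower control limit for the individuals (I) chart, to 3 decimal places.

40.725

X̄ = (40.803 + 40.852 + 40.838 + 40.896 + 40.840 + 40.856 + 40.846 + 40.861 + 40.842 + 40.784 + 40.832 + 40.774 + 40.876 + 40.900 + 40.811 + 40.855) / 16 = 40.8416
Moving ranges: 0.049, 0.014, 0.058, 0.056, 0.016, 0.010, 0.015, 0.019, 0.058, 0.048, 0.058, 0.102, 0.024, 0.089, 0.044; M̄R̄ = 0.6600 / 15 = 0.0440
LCL = X̄ − 3·M̄R̄/d₂ = 40.8416 − 3 × 0.0440 / 1.128 = 40.7246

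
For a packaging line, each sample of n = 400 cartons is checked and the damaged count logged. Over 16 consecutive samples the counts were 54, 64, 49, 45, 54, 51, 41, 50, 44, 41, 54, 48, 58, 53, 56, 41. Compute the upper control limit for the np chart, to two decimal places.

p̄ = Σdᵢ / (k·n) = 803 / (16 × 400) = 0.12547
UCL = np̄ + 3·√(np̄(1−p̄)) = 50.1875 + 3 × √(50.1875×0.87453) = 50.1875 + 3 × 6.6250 = 70.0625

70.06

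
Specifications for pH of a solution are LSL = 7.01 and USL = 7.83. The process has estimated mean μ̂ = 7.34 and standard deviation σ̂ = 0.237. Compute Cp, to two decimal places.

Cp = (USL − LSL) / (6σ̂) = (7.83 − 7.01) / (6 × 0.237) = 0.8200 / 1.4220 = 0.5767

0.58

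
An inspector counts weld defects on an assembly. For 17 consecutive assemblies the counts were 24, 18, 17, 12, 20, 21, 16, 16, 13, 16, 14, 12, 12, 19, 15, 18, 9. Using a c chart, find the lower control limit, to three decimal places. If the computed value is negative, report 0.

4.000

c̄ = (24 + 18 + 17 + 12 + 20 + 21 + 16 + 16 + 13 + 16 + 14 + 12 + 12 + 19 + 15 + 18 + 9) / 17 = 272 / 17 = 16.0000
LCL = c̄ − 3√c̄ = 16.0000 − 3 × 4.0000 = 4.0000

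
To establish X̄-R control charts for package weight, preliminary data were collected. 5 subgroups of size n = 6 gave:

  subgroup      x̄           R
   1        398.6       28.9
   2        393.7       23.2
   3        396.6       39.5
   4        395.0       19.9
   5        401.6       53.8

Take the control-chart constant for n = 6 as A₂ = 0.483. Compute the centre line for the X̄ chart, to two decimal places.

397.10

X̄̄ = (398.6 + 393.7 + 396.6 + 395.0 + 401.6) / 5 = 1985.5000 / 5 = 397.1000
CL = X̄̄ = 397.1000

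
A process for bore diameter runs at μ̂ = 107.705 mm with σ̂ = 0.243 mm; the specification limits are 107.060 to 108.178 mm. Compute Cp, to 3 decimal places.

Cp = (USL − LSL) / (6σ̂) = (108.178 − 107.060) / (6 × 0.243) = 1.1180 / 1.4580 = 0.7668

0.767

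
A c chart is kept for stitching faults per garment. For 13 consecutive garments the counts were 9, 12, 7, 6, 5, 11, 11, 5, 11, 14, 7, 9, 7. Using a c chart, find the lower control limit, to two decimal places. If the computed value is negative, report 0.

0.00

c̄ = (9 + 12 + 7 + 6 + 5 + 11 + 11 + 5 + 11 + 14 + 7 + 9 + 7) / 13 = 114 / 13 = 8.7692
LCL = c̄ − 3√c̄ = 8.7692 − 3 × 2.9613 = -0.1146 → 0 (cannot be negative)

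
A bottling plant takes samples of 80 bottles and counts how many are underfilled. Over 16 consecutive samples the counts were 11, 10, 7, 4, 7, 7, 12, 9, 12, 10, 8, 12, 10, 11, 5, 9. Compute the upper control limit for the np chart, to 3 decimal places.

17.479

p̄ = Σdᵢ / (k·n) = 144 / (16 × 80) = 0.11250
UCL = np̄ + 3·√(np̄(1−p̄)) = 9.0000 + 3 × √(9.0000×0.88750) = 9.0000 + 3 × 2.8262 = 17.4786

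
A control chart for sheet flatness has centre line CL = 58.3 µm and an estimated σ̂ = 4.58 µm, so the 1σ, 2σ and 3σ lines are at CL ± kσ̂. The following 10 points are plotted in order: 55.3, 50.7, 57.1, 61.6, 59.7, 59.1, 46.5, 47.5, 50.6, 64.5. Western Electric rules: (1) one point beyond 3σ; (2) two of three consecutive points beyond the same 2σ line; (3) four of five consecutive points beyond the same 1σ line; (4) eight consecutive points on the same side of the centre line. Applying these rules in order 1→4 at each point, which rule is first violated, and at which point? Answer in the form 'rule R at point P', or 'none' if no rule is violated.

Zone of each point (C = within 1σ̂, B = 1σ̂–2σ̂, A = 2σ̂–3σ̂, * = beyond 3σ̂; sign = side of CL): 1:-C, 2:-B, 3:-C, 4:+C, 5:+C, 6:+C, 7:-A, 8:-A, 9:-B, 10:+B
Rule 2 (two of three consecutive points beyond the same 2σ limit) is satisfied at point 8.

rule 2 at point 8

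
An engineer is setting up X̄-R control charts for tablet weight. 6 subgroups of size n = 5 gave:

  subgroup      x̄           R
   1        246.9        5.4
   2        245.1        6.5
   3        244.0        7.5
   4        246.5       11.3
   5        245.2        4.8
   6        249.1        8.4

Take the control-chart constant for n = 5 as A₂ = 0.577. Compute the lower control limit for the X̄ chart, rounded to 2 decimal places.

241.91

X̄̄ = (246.9 + 245.1 + 244.0 + 246.5 + 245.2 + 249.1) / 6 = 1476.8000 / 6 = 246.1333
R̄ = (5.4 + 6.5 + 7.5 + 11.3 + 4.8 + 8.4) / 6 = 43.9000 / 6 = 7.3167
LCL = X̄̄ − A₂·R̄ = 246.1333 − 0.577 × 7.3167 = 241.9116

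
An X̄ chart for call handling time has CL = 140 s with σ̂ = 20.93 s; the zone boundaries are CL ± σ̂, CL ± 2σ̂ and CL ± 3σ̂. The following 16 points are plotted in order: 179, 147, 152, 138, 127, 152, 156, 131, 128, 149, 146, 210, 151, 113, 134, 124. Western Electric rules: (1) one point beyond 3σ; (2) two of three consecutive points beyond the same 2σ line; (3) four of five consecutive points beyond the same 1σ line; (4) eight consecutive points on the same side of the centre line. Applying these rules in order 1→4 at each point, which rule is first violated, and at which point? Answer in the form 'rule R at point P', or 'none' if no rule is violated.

rule 1 at point 12

Zone of each point (C = within 1σ̂, B = 1σ̂–2σ̂, A = 2σ̂–3σ̂, * = beyond 3σ̂; sign = side of CL): 1:+B, 2:+C, 3:+C, 4:-C, 5:-C, 6:+C, 7:+C, 8:-C, 9:-C, 10:+C, 11:+C, 12:+*, 13:+C, 14:-B, 15:-C, 16:-C
Rule 1 (one point beyond the 3σ limits) is satisfied at point 12.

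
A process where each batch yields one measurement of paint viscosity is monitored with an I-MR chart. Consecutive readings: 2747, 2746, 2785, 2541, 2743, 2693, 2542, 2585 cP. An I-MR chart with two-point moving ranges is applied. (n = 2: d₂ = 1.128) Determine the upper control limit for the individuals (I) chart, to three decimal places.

2950.106

X̄ = (2747 + 2746 + 2785 + 2541 + 2743 + 2693 + 2542 + 2585) / 8 = 2672.7500
Moving ranges: 1, 39, 244, 202, 50, 151, 43; M̄R̄ = 730.0000 / 7 = 104.2857
UCL = X̄ + 3·M̄R̄/d₂ = 2672.7500 + 3 × 104.2857 / 1.128 = 2950.1056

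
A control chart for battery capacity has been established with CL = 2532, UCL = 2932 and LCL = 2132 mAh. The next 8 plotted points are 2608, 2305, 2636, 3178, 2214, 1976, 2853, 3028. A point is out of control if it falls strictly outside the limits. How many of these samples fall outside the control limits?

3

Compare each point to [2132, 2932]: sample 4 = 3178 > UCL; sample 6 = 1976 < LCL; sample 8 = 3028 > UCL.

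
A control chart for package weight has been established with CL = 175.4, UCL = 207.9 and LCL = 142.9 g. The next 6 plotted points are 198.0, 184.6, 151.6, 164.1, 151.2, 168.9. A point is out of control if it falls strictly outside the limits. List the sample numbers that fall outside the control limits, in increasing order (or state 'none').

none

All 6 points lie within [142.9, 207.9].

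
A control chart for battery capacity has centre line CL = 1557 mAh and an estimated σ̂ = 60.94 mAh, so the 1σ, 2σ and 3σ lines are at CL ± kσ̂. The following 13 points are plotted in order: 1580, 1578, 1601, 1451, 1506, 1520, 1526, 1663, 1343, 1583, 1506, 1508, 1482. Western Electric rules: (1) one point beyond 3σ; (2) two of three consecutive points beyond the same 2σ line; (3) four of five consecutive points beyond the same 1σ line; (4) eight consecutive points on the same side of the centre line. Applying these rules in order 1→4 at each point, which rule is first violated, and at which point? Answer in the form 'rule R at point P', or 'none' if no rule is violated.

rule 1 at point 9

Zone of each point (C = within 1σ̂, B = 1σ̂–2σ̂, A = 2σ̂–3σ̂, * = beyond 3σ̂; sign = side of CL): 1:+C, 2:+C, 3:+C, 4:-B, 5:-C, 6:-C, 7:-C, 8:+B, 9:-*, 10:+C, 11:-C, 12:-C, 13:-B
Rule 1 (one point beyond the 3σ limits) is satisfied at point 9.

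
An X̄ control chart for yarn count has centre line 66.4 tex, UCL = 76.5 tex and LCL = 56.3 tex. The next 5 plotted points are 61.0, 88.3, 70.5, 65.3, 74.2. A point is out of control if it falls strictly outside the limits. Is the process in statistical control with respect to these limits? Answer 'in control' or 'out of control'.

Compare each point to [56.3, 76.5]: sample 2 = 88.3 > UCL.

out of control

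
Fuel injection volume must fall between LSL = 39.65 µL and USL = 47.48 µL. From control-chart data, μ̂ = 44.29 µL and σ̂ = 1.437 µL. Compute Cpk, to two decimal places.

0.74

Cpu = (USL − μ̂) / (3σ̂) = (47.48 − 44.29) / (3 × 1.437) = 0.7400; Cpl = (μ̂ − LSL) / (3σ̂) = (44.29 − 39.65) / (3 × 1.437) = 1.0763; Cpk = min(Cpu, Cpl) = 0.7400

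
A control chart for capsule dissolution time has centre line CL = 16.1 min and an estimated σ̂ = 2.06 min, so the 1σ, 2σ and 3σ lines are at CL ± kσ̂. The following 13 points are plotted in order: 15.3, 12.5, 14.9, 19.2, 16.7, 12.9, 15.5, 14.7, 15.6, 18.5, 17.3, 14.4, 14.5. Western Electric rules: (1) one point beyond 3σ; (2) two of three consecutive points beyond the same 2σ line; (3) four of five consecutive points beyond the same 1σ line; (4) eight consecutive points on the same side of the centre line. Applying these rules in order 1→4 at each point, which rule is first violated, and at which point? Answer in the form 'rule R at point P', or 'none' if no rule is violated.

none

Zone of each point (C = within 1σ̂, B = 1σ̂–2σ̂, A = 2σ̂–3σ̂, * = beyond 3σ̂; sign = side of CL): 1:-C, 2:-B, 3:-C, 4:+B, 5:+C, 6:-B, 7:-C, 8:-C, 9:-C, 10:+B, 11:+C, 12:-C, 13:-C
No rule fires across all 13 points.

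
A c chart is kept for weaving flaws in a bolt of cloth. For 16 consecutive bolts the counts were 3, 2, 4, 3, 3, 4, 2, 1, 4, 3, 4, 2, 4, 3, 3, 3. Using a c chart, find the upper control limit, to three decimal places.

8.196

c̄ = (3 + 2 + 4 + 3 + 3 + 4 + 2 + 1 + 4 + 3 + 4 + 2 + 4 + 3 + 3 + 3) / 16 = 48 / 16 = 3.0000
UCL = c̄ + 3√c̄ = 3.0000 + 3 × √3.0000 = 3.0000 + 3 × 1.7321 = 8.1962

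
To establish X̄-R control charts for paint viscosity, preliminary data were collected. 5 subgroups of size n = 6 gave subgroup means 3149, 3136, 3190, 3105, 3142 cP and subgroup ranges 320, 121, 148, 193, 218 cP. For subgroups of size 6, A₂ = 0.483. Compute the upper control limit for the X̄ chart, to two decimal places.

X̄̄ = (3149 + 3136 + 3190 + 3105 + 3142) / 5 = 15722.0000 / 5 = 3144.4000
R̄ = (320 + 121 + 148 + 193 + 218) / 5 = 1000.0000 / 5 = 200.0000
UCL = X̄̄ + A₂·R̄ = 3144.4000 + 0.483 × 200.0000 = 3241.0000

3241.00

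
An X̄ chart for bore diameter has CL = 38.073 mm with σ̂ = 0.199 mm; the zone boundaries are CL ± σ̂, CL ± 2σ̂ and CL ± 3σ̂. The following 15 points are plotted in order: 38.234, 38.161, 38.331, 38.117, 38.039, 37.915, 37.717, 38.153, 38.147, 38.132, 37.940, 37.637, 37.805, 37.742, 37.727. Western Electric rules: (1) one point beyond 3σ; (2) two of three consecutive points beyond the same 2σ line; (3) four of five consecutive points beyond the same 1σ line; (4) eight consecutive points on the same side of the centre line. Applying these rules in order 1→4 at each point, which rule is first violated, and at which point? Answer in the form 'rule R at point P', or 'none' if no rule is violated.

Zone of each point (C = within 1σ̂, B = 1σ̂–2σ̂, A = 2σ̂–3σ̂, * = beyond 3σ̂; sign = side of CL): 1:+C, 2:+C, 3:+B, 4:+C, 5:-C, 6:-C, 7:-B, 8:+C, 9:+C, 10:+C, 11:-C, 12:-A, 13:-B, 14:-B, 15:-B
Rule 3 (four of five consecutive points beyond the same 1σ limit) is satisfied at point 15.

rule 3 at point 15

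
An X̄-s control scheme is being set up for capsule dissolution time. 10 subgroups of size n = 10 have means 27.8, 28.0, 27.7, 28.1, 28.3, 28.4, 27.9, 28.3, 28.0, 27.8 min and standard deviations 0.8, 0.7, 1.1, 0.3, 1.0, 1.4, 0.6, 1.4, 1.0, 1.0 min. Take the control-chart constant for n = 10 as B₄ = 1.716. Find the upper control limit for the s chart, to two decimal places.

s̄ = (0.8 + 0.7 + 1.1 + 0.3 + 1.0 + 1.4 + 0.6 + 1.4 + 1.0 + 1.0) / 10 = 0.9300
UCL_s = B₄·s̄ = 1.716 × 0.9300 = 1.5959

1.60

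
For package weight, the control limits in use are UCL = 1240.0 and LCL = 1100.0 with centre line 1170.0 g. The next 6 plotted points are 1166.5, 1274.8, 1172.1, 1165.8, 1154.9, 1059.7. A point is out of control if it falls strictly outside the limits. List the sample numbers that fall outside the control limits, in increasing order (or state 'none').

Compare each point to [1100.0, 1240.0]: sample 2 = 1274.8 > UCL; sample 6 = 1059.7 < LCL.

2, 6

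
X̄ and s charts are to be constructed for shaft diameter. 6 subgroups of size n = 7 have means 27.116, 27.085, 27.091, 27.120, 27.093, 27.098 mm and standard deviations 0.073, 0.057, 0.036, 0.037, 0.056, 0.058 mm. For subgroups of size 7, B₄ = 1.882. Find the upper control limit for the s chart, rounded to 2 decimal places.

s̄ = (0.073 + 0.057 + 0.036 + 0.037 + 0.056 + 0.058) / 6 = 0.0528
UCL_s = B₄·s̄ = 1.882 × 0.0528 = 0.0994

0.10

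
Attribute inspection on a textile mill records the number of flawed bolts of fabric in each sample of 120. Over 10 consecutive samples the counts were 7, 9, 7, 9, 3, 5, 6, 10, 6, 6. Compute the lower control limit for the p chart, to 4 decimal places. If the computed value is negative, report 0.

p̄ = Σdᵢ / (k·n) = 68 / (10 × 120) = 0.05667
LCL = p̄ − 3·√(p̄(1−p̄)/n) = 0.05667 − 3 × 0.02111 = -0.00665 → 0 (negative, so LCL = 0)

0.0000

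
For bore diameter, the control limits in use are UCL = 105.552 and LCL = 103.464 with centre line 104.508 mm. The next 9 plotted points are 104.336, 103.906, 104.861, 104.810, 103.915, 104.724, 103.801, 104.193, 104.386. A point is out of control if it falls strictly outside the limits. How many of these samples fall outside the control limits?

All 9 points lie within [103.464, 105.552].

0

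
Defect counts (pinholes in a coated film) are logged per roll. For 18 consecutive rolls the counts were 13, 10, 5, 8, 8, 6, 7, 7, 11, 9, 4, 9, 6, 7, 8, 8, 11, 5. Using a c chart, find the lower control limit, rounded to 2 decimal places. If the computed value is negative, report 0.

0.00

c̄ = (13 + 10 + 5 + 8 + 8 + 6 + 7 + 7 + 11 + 9 + 4 + 9 + 6 + 7 + 8 + 8 + 11 + 5) / 18 = 142 / 18 = 7.8889
LCL = c̄ − 3√c̄ = 7.8889 − 3 × 2.8087 = -0.5373 → 0 (cannot be negative)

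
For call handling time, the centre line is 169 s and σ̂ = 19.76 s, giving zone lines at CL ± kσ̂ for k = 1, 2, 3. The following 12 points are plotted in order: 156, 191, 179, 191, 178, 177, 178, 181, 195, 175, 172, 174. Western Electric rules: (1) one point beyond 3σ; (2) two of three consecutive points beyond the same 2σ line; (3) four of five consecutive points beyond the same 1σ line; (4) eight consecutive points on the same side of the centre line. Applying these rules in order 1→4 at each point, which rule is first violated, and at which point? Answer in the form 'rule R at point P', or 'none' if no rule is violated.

Zone of each point (C = within 1σ̂, B = 1σ̂–2σ̂, A = 2σ̂–3σ̂, * = beyond 3σ̂; sign = side of CL): 1:-C, 2:+B, 3:+C, 4:+B, 5:+C, 6:+C, 7:+C, 8:+C, 9:+B, 10:+C, 11:+C, 12:+C
Rule 4 (eight consecutive points on the same side of the centre line) is satisfied at point 9.

rule 4 at point 9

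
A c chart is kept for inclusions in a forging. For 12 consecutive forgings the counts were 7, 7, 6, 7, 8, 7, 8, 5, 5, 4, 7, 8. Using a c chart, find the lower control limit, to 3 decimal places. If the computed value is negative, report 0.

0.000

c̄ = (7 + 7 + 6 + 7 + 8 + 7 + 8 + 5 + 5 + 4 + 7 + 8) / 12 = 79 / 12 = 6.5833
LCL = c̄ − 3√c̄ = 6.5833 − 3 × 2.5658 = -1.1141 → 0 (cannot be negative)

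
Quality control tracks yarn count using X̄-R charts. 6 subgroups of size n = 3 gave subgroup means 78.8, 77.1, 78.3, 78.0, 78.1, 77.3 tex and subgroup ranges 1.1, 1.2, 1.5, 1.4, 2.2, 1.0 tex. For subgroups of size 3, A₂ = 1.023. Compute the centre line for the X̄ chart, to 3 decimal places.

77.933

X̄̄ = (78.8 + 77.1 + 78.3 + 78.0 + 78.1 + 77.3) / 6 = 467.6000 / 6 = 77.9333
CL = X̄̄ = 77.9333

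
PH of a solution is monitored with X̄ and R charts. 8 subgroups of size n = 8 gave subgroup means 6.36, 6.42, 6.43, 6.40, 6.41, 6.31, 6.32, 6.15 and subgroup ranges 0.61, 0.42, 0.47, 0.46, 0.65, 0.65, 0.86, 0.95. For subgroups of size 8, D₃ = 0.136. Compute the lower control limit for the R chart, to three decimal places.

R̄ = (0.61 + 0.42 + 0.47 + 0.46 + 0.65 + 0.65 + 0.86 + 0.95) / 8 = 5.0700 / 8 = 0.6338
LCL_R = D₃·R̄ = 0.136 × 0.6338 = 0.0862

0.086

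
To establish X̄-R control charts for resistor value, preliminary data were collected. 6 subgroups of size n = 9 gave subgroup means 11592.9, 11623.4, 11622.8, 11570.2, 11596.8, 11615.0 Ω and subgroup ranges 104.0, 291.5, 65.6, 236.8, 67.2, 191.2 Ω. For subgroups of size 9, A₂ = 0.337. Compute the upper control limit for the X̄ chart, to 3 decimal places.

11657.229

X̄̄ = (11592.9 + 11623.4 + 11622.8 + 11570.2 + 11596.8 + 11615.0) / 6 = 69621.1000 / 6 = 11603.5167
R̄ = (104.0 + 291.5 + 65.6 + 236.8 + 67.2 + 191.2) / 6 = 956.3000 / 6 = 159.3833
UCL = X̄̄ + A₂·R̄ = 11603.5167 + 0.337 × 159.3833 = 11657.2289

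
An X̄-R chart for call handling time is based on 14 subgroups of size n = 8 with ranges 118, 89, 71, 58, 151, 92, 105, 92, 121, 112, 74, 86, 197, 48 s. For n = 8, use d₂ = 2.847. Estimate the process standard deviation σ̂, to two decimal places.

R̄ = (118 + 89 + 71 + 58 + 151 + 92 + 105 + 92 + 121 + 112 + 74 + 86 + 197 + 48) / 14 = 101.0000
σ̂ = R̄ / d₂ = 101.0000 / 2.847 = 35.4759

35.48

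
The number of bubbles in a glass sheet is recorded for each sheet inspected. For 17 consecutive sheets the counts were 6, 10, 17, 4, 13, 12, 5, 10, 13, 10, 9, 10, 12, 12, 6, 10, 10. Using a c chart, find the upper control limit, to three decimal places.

c̄ = (6 + 10 + 17 + 4 + 13 + 12 + 5 + 10 + 13 + 10 + 9 + 10 + 12 + 12 + 6 + 10 + 10) / 17 = 169 / 17 = 9.9412
UCL = c̄ + 3√c̄ = 9.9412 + 3 × √9.9412 = 9.9412 + 3 × 3.1530 = 19.4001

19.400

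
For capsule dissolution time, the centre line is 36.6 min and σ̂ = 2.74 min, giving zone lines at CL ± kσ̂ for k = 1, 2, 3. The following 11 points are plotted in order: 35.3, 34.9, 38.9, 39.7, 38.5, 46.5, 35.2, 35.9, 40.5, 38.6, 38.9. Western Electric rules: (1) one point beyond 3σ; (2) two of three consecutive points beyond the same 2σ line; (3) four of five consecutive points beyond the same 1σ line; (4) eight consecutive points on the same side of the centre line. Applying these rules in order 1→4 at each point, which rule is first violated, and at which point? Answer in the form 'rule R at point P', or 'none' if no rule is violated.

Zone of each point (C = within 1σ̂, B = 1σ̂–2σ̂, A = 2σ̂–3σ̂, * = beyond 3σ̂; sign = side of CL): 1:-C, 2:-C, 3:+C, 4:+B, 5:+C, 6:+*, 7:-C, 8:-C, 9:+B, 10:+C, 11:+C
Rule 1 (one point beyond the 3σ limits) is satisfied at point 6.

rule 1 at point 6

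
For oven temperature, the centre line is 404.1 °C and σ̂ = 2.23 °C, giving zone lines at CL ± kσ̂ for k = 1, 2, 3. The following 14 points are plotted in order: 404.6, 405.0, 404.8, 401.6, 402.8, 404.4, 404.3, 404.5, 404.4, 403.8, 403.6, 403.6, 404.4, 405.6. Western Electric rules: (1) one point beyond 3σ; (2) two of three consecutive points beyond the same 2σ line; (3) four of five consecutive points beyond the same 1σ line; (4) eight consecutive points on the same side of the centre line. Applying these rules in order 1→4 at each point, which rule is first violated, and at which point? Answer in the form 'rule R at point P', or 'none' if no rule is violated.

Zone of each point (C = within 1σ̂, B = 1σ̂–2σ̂, A = 2σ̂–3σ̂, * = beyond 3σ̂; sign = side of CL): 1:+C, 2:+C, 3:+C, 4:-B, 5:-C, 6:+C, 7:+C, 8:+C, 9:+C, 10:-C, 11:-C, 12:-C, 13:+C, 14:+C
No rule fires across all 14 points.

none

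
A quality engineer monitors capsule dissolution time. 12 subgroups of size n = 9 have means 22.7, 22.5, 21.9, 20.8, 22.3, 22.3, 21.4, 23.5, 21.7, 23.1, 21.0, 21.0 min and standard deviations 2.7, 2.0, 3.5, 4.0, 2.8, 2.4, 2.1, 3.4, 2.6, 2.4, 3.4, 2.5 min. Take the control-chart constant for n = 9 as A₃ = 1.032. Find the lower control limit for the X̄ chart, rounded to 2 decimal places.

X̄̄ = (22.7 + 22.5 + 21.9 + 20.8 + 22.3 + 22.3 + 21.4 + 23.5 + 21.7 + 23.1 + 21.0 + 21.0) / 12 = 22.0167
s̄ = (2.7 + 2.0 + 3.5 + 4.0 + 2.8 + 2.4 + 2.1 + 3.4 + 2.6 + 2.4 + 3.4 + 2.5) / 12 = 2.8167
LCL = X̄̄ − A₃·s̄ = 22.0167 − 1.032 × 2.8167 = 19.1099

19.11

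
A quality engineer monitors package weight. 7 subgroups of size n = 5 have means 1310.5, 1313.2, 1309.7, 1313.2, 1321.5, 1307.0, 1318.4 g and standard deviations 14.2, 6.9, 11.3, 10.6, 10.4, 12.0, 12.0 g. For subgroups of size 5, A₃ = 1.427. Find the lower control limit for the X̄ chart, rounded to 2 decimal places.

1297.58

X̄̄ = (1310.5 + 1313.2 + 1309.7 + 1313.2 + 1321.5 + 1307.0 + 1318.4) / 7 = 1313.3571
s̄ = (14.2 + 6.9 + 11.3 + 10.6 + 10.4 + 12.0 + 12.0) / 7 = 11.0571
LCL = X̄̄ − A₃·s̄ = 1313.3571 − 1.427 × 11.0571 = 1297.5786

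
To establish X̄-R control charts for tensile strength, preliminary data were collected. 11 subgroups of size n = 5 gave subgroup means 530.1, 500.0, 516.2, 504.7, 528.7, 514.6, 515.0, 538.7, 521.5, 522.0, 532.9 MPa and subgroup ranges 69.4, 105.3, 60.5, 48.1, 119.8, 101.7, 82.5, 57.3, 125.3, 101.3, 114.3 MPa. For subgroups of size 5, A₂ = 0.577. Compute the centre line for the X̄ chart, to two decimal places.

520.40

X̄̄ = (530.1 + 500.0 + 516.2 + 504.7 + 528.7 + 514.6 + 515.0 + 538.7 + 521.5 + 522.0 + 532.9) / 11 = 5724.4000 / 11 = 520.4000
CL = X̄̄ = 520.4000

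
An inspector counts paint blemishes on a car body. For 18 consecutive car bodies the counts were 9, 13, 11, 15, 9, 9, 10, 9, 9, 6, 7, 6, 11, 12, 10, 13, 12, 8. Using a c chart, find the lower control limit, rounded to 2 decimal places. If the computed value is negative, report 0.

0.48

c̄ = (9 + 13 + 11 + 15 + 9 + 9 + 10 + 9 + 9 + 6 + 7 + 6 + 11 + 12 + 10 + 13 + 12 + 8) / 18 = 179 / 18 = 9.9444
LCL = c̄ − 3√c̄ = 9.9444 − 3 × 3.1535 = 0.4840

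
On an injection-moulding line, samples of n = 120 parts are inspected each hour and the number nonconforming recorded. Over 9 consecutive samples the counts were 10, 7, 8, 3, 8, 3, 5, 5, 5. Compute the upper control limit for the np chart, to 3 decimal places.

13.162

p̄ = Σdᵢ / (k·n) = 54 / (9 × 120) = 0.05000
UCL = np̄ + 3·√(np̄(1−p̄)) = 6.0000 + 3 × √(6.0000×0.95000) = 6.0000 + 3 × 2.3875 = 13.1624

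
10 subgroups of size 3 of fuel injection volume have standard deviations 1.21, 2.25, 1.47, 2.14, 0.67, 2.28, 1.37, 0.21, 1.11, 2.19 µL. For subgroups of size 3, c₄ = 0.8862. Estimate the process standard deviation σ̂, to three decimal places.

s̄ = (1.21 + 2.25 + 1.47 + 2.14 + 0.67 + 2.28 + 1.37 + 0.21 + 1.11 + 2.19) / 10 = 1.4900
σ̂ = s̄ / c₄ = 1.4900 / 0.8862 = 1.6813

1.681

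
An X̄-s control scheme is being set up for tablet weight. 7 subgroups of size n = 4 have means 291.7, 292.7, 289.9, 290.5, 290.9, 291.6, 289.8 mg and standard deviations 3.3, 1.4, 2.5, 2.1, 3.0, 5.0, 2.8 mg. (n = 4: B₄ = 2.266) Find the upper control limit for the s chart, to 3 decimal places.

s̄ = (3.3 + 1.4 + 2.5 + 2.1 + 3.0 + 5.0 + 2.8) / 7 = 2.8714
UCL_s = B₄·s̄ = 2.266 × 2.8714 = 6.5067

6.507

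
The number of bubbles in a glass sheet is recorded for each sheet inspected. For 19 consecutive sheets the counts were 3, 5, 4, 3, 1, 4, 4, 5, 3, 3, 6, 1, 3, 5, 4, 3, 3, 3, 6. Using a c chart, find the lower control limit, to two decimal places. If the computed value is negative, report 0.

0.00

c̄ = (3 + 5 + 4 + 3 + 1 + 4 + 4 + 5 + 3 + 3 + 6 + 1 + 3 + 5 + 4 + 3 + 3 + 3 + 6) / 19 = 69 / 19 = 3.6316
LCL = c̄ − 3√c̄ = 3.6316 − 3 × 1.9057 = -2.0854 → 0 (cannot be negative)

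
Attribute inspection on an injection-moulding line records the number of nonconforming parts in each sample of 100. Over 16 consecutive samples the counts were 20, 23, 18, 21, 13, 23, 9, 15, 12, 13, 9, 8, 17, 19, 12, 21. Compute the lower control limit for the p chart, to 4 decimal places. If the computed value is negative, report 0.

p̄ = Σdᵢ / (k·n) = 253 / (16 × 100) = 0.15812
LCL = p̄ − 3·√(p̄(1−p̄)/n) = 0.15812 − 3 × 0.03649 = 0.04867

0.0487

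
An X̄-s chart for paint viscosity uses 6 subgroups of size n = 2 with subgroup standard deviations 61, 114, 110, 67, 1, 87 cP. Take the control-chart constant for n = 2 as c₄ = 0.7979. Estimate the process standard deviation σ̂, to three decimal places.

91.908

s̄ = (61 + 114 + 110 + 67 + 1 + 87) / 6 = 73.3333
σ̂ = s̄ / c₄ = 73.3333 / 0.7979 = 91.9079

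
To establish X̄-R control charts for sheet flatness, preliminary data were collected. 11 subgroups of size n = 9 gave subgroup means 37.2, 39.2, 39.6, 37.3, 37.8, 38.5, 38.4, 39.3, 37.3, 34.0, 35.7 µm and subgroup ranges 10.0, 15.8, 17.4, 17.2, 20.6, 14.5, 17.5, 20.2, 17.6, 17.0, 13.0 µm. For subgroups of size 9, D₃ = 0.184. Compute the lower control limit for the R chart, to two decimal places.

R̄ = (10.0 + 15.8 + 17.4 + 17.2 + 20.6 + 14.5 + 17.5 + 20.2 + 17.6 + 17.0 + 13.0) / 11 = 180.8000 / 11 = 16.4364
LCL_R = D₃·R̄ = 0.184 × 16.4364 = 3.0243

3.02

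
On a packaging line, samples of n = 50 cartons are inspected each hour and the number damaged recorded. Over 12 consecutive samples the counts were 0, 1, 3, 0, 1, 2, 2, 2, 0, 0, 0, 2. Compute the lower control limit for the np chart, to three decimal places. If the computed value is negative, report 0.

p̄ = Σdᵢ / (k·n) = 13 / (12 × 50) = 0.02167
LCL = np̄ − 3·√(np̄(1−p̄)) = 1.0833 − 3 × 1.0295 = -2.0052 → 0 (negative, so LCL = 0)

0.000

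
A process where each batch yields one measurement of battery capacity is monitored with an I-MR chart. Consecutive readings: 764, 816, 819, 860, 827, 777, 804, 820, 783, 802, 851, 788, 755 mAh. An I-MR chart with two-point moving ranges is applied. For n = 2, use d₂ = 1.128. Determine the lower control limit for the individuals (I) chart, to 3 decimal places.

711.327

X̄ = (764 + 816 + 819 + 860 + 827 + 777 + 804 + 820 + 783 + 802 + 851 + 788 + 755) / 13 = 805.0769
Moving ranges: 52, 3, 41, 33, 50, 27, 16, 37, 19, 49, 63, 33; M̄R̄ = 423.0000 / 12 = 35.2500
LCL = X̄ − 3·M̄R̄/d₂ = 805.0769 − 3 × 35.2500 / 1.128 = 711.3269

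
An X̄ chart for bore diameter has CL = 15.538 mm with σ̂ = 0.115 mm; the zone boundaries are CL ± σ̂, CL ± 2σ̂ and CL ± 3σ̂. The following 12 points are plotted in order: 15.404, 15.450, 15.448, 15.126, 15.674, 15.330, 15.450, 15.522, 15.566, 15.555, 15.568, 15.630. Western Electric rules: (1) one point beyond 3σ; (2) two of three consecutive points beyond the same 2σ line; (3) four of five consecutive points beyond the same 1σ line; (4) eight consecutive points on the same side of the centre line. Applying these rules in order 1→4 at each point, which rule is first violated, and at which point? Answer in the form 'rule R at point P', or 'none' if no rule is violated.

rule 1 at point 4

Zone of each point (C = within 1σ̂, B = 1σ̂–2σ̂, A = 2σ̂–3σ̂, * = beyond 3σ̂; sign = side of CL): 1:-B, 2:-C, 3:-C, 4:-*, 5:+B, 6:-B, 7:-C, 8:-C, 9:+C, 10:+C, 11:+C, 12:+C
Rule 1 (one point beyond the 3σ limits) is satisfied at point 4.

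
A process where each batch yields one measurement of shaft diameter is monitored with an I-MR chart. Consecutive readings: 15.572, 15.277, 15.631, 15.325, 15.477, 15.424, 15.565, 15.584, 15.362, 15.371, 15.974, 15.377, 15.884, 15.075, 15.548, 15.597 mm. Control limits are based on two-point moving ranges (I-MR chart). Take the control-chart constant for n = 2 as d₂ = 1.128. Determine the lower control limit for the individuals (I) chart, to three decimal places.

14.689

X̄ = (15.572 + 15.277 + 15.631 + 15.325 + 15.477 + 15.424 + 15.565 + 15.584 + 15.362 + 15.371 + 15.974 + 15.377 + 15.884 + 15.075 + 15.548 + 15.597) / 16 = 15.5027
Moving ranges: 0.295, 0.354, 0.306, 0.152, 0.053, 0.141, 0.019, 0.222, 0.009, 0.603, 0.597, 0.507, 0.809, 0.473, 0.049; M̄R̄ = 4.5890 / 15 = 0.3059
LCL = X̄ − 3·M̄R̄/d₂ = 15.5027 − 3 × 0.3059 / 1.128 = 14.6890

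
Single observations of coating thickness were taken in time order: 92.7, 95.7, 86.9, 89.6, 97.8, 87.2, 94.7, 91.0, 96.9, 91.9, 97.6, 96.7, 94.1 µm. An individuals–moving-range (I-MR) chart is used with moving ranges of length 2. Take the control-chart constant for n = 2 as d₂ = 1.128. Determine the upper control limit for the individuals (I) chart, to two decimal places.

X̄ = (92.7 + 95.7 + 86.9 + 89.6 + 97.8 + 87.2 + 94.7 + 91.0 + 96.9 + 91.9 + 97.6 + 96.7 + 94.1) / 13 = 93.2923
Moving ranges: 3.0, 8.8, 2.7, 8.2, 10.6, 7.5, 3.7, 5.9, 5.0, 5.7, 0.9, 2.6; M̄R̄ = 64.6000 / 12 = 5.3833
UCL = X̄ + 3·M̄R̄/d₂ = 93.2923 + 3 × 5.3833 / 1.128 = 107.6097

107.61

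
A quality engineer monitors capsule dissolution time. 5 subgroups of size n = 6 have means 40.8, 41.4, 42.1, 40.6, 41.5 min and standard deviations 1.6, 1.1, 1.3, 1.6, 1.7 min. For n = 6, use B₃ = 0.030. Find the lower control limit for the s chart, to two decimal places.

s̄ = (1.6 + 1.1 + 1.3 + 1.6 + 1.7) / 5 = 1.4600
LCL_s = B₃·s̄ = 0.030 × 1.4600 = 0.0438

0.04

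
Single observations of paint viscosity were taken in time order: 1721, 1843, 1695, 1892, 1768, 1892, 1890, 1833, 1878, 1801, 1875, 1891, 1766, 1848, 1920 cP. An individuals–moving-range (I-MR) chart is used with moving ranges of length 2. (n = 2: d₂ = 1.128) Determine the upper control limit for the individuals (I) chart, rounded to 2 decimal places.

X̄ = (1721 + 1843 + 1695 + 1892 + 1768 + 1892 + 1890 + 1833 + 1878 + 1801 + 1875 + 1891 + 1766 + 1848 + 1920) / 15 = 1834.2000
Moving ranges: 122, 148, 197, 124, 124, 2, 57, 45, 77, 74, 16, 125, 82, 72; M̄R̄ = 1265.0000 / 14 = 90.3571
UCL = X̄ + 3·M̄R̄/d₂ = 1834.2000 + 3 × 90.3571 / 1.128 = 2074.5116

2074.51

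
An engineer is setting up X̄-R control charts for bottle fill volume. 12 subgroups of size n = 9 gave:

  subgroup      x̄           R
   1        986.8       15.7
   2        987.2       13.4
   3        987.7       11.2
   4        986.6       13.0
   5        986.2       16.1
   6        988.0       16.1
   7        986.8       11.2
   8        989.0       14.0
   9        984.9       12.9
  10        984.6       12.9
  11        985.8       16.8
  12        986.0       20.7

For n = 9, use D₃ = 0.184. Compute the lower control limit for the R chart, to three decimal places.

2.668

R̄ = (15.7 + 13.4 + 11.2 + 13.0 + 16.1 + 16.1 + 11.2 + 14.0 + 12.9 + 12.9 + 16.8 + 20.7) / 12 = 174.0000 / 12 = 14.5000
LCL_R = D₃·R̄ = 0.184 × 14.5000 = 2.6680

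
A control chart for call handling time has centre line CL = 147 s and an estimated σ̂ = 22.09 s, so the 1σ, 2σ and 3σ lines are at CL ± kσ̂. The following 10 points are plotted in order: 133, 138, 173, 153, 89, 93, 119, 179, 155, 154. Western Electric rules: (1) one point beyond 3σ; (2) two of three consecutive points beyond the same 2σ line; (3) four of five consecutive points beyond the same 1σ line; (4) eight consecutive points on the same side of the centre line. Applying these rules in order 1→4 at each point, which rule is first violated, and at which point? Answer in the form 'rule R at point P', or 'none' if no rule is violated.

rule 2 at point 6

Zone of each point (C = within 1σ̂, B = 1σ̂–2σ̂, A = 2σ̂–3σ̂, * = beyond 3σ̂; sign = side of CL): 1:-C, 2:-C, 3:+B, 4:+C, 5:-A, 6:-A, 7:-B, 8:+B, 9:+C, 10:+C
Rule 2 (two of three consecutive points beyond the same 2σ limit) is satisfied at point 6.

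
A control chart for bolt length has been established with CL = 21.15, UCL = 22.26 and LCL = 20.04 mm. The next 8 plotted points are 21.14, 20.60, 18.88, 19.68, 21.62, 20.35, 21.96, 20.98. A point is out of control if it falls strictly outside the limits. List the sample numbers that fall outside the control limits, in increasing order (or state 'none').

3, 4

Compare each point to [20.04, 22.26]: sample 3 = 18.88 < LCL; sample 4 = 19.68 < LCL.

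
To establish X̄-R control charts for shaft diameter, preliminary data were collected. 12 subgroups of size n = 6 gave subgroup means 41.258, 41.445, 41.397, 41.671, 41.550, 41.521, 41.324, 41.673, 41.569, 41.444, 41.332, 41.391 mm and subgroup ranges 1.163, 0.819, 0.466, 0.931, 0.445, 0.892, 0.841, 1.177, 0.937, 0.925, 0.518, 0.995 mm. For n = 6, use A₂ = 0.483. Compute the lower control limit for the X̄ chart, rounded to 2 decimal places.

X̄̄ = (41.258 + 41.445 + 41.397 + 41.671 + 41.550 + 41.521 + 41.324 + 41.673 + 41.569 + 41.444 + 41.332 + 41.391) / 12 = 497.5750 / 12 = 41.4646
R̄ = (1.163 + 0.819 + 0.466 + 0.931 + 0.445 + 0.892 + 0.841 + 1.177 + 0.937 + 0.925 + 0.518 + 0.995) / 12 = 10.1090 / 12 = 0.8424
LCL = X̄̄ − A₂·R̄ = 41.4646 − 0.483 × 0.8424 = 41.0577

41.06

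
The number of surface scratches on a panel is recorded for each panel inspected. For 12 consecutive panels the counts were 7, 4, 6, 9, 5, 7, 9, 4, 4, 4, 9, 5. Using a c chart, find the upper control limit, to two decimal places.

c̄ = (7 + 4 + 6 + 9 + 5 + 7 + 9 + 4 + 4 + 4 + 9 + 5) / 12 = 73 / 12 = 6.0833
UCL = c̄ + 3√c̄ = 6.0833 + 3 × √6.0833 = 6.0833 + 3 × 2.4664 = 13.4827

13.48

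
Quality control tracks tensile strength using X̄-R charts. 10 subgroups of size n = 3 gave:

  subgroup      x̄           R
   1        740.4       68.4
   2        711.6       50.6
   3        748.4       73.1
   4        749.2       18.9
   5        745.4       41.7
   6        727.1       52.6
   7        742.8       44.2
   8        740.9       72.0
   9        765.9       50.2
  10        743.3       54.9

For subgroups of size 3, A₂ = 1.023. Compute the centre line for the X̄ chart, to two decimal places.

X̄̄ = (740.4 + 711.6 + 748.4 + 749.2 + 745.4 + 727.1 + 742.8 + 740.9 + 765.9 + 743.3) / 10 = 7415.0000 / 10 = 741.5000
CL = X̄̄ = 741.5000

741.50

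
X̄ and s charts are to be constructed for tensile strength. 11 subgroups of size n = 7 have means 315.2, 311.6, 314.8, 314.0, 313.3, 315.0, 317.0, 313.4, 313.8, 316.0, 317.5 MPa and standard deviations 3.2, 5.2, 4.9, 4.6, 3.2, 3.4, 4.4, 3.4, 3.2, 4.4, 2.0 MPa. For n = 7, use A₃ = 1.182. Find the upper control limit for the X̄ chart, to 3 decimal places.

X̄̄ = (315.2 + 311.6 + 314.8 + 314.0 + 313.3 + 315.0 + 317.0 + 313.4 + 313.8 + 316.0 + 317.5) / 11 = 314.6909
s̄ = (3.2 + 5.2 + 4.9 + 4.6 + 3.2 + 3.4 + 4.4 + 3.4 + 3.2 + 4.4 + 2.0) / 11 = 3.8091
UCL = X̄̄ + A₃·s̄ = 314.6909 + 1.182 × 3.8091 = 319.1933

319.193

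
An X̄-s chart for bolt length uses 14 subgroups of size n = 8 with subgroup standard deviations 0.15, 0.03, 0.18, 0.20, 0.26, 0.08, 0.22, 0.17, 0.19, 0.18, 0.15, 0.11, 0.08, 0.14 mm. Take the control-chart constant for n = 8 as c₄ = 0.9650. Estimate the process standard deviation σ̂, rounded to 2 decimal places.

0.16

s̄ = (0.15 + 0.03 + 0.18 + 0.20 + 0.26 + 0.08 + 0.22 + 0.17 + 0.19 + 0.18 + 0.15 + 0.11 + 0.08 + 0.14) / 14 = 0.1529
σ̂ = s̄ / c₄ = 0.1529 / 0.9650 = 0.1584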